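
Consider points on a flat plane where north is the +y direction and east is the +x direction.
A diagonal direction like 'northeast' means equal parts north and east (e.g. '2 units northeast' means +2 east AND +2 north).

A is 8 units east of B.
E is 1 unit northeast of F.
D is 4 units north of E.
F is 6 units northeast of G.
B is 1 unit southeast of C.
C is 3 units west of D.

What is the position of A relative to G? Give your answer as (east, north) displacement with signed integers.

Place G at the origin (east=0, north=0).
  F is 6 units northeast of G: delta (east=+6, north=+6); F at (east=6, north=6).
  E is 1 unit northeast of F: delta (east=+1, north=+1); E at (east=7, north=7).
  D is 4 units north of E: delta (east=+0, north=+4); D at (east=7, north=11).
  C is 3 units west of D: delta (east=-3, north=+0); C at (east=4, north=11).
  B is 1 unit southeast of C: delta (east=+1, north=-1); B at (east=5, north=10).
  A is 8 units east of B: delta (east=+8, north=+0); A at (east=13, north=10).
Therefore A relative to G: (east=13, north=10).

Answer: A is at (east=13, north=10) relative to G.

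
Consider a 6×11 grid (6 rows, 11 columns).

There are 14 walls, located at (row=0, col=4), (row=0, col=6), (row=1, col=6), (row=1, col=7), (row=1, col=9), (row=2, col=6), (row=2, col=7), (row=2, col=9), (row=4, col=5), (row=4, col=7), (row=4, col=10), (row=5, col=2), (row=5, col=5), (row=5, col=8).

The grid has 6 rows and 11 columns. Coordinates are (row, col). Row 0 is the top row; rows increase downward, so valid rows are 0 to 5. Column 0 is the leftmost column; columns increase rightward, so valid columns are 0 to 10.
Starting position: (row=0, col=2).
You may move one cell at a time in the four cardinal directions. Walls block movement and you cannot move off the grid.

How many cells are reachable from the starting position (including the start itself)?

BFS flood-fill from (row=0, col=2):
  Distance 0: (row=0, col=2)
  Distance 1: (row=0, col=1), (row=0, col=3), (row=1, col=2)
  Distance 2: (row=0, col=0), (row=1, col=1), (row=1, col=3), (row=2, col=2)
  Distance 3: (row=1, col=0), (row=1, col=4), (row=2, col=1), (row=2, col=3), (row=3, col=2)
  Distance 4: (row=1, col=5), (row=2, col=0), (row=2, col=4), (row=3, col=1), (row=3, col=3), (row=4, col=2)
  Distance 5: (row=0, col=5), (row=2, col=5), (row=3, col=0), (row=3, col=4), (row=4, col=1), (row=4, col=3)
  Distance 6: (row=3, col=5), (row=4, col=0), (row=4, col=4), (row=5, col=1), (row=5, col=3)
  Distance 7: (row=3, col=6), (row=5, col=0), (row=5, col=4)
  Distance 8: (row=3, col=7), (row=4, col=6)
  Distance 9: (row=3, col=8), (row=5, col=6)
  Distance 10: (row=2, col=8), (row=3, col=9), (row=4, col=8), (row=5, col=7)
  Distance 11: (row=1, col=8), (row=3, col=10), (row=4, col=9)
  Distance 12: (row=0, col=8), (row=2, col=10), (row=5, col=9)
  Distance 13: (row=0, col=7), (row=0, col=9), (row=1, col=10), (row=5, col=10)
  Distance 14: (row=0, col=10)
Total reachable: 52 (grid has 52 open cells total)

Answer: Reachable cells: 52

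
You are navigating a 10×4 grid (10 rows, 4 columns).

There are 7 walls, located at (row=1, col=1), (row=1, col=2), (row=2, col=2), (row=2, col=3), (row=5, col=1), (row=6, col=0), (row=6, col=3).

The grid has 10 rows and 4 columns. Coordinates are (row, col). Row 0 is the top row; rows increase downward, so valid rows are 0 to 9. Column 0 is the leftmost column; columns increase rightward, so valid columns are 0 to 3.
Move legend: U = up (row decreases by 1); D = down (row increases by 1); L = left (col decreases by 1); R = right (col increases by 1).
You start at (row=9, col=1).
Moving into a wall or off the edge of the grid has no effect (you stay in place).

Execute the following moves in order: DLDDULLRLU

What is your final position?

Start: (row=9, col=1)
  D (down): blocked, stay at (row=9, col=1)
  L (left): (row=9, col=1) -> (row=9, col=0)
  D (down): blocked, stay at (row=9, col=0)
  D (down): blocked, stay at (row=9, col=0)
  U (up): (row=9, col=0) -> (row=8, col=0)
  L (left): blocked, stay at (row=8, col=0)
  L (left): blocked, stay at (row=8, col=0)
  R (right): (row=8, col=0) -> (row=8, col=1)
  L (left): (row=8, col=1) -> (row=8, col=0)
  U (up): (row=8, col=0) -> (row=7, col=0)
Final: (row=7, col=0)

Answer: Final position: (row=7, col=0)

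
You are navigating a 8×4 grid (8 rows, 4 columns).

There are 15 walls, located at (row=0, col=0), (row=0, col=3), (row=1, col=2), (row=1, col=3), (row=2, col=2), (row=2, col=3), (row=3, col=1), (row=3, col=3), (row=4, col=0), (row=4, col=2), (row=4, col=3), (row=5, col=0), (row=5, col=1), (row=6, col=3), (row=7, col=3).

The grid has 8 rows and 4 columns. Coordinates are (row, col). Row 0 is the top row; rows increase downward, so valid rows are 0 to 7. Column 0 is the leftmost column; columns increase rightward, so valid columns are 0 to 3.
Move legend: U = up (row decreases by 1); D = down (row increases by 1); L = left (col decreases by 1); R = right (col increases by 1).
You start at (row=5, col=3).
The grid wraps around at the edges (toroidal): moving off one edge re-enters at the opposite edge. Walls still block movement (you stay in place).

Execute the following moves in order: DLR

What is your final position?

Answer: Final position: (row=5, col=3)

Derivation:
Start: (row=5, col=3)
  D (down): blocked, stay at (row=5, col=3)
  L (left): (row=5, col=3) -> (row=5, col=2)
  R (right): (row=5, col=2) -> (row=5, col=3)
Final: (row=5, col=3)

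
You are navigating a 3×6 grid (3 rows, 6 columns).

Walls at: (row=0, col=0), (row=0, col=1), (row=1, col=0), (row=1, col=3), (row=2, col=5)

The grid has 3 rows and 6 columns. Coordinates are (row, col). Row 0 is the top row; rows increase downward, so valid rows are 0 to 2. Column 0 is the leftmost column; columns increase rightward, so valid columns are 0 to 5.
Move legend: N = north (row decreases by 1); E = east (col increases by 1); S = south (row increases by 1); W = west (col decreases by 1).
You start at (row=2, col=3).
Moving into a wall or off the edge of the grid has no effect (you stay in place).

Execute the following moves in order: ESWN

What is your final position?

Start: (row=2, col=3)
  E (east): (row=2, col=3) -> (row=2, col=4)
  S (south): blocked, stay at (row=2, col=4)
  W (west): (row=2, col=4) -> (row=2, col=3)
  N (north): blocked, stay at (row=2, col=3)
Final: (row=2, col=3)

Answer: Final position: (row=2, col=3)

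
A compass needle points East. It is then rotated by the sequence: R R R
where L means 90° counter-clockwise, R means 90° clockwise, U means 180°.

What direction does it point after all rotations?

Start: East
  R (right (90° clockwise)) -> South
  R (right (90° clockwise)) -> West
  R (right (90° clockwise)) -> North
Final: North

Answer: Final heading: North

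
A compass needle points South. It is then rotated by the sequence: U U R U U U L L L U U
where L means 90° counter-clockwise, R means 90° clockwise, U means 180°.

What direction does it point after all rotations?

Answer: Final heading: South

Derivation:
Start: South
  U (U-turn (180°)) -> North
  U (U-turn (180°)) -> South
  R (right (90° clockwise)) -> West
  U (U-turn (180°)) -> East
  U (U-turn (180°)) -> West
  U (U-turn (180°)) -> East
  L (left (90° counter-clockwise)) -> North
  L (left (90° counter-clockwise)) -> West
  L (left (90° counter-clockwise)) -> South
  U (U-turn (180°)) -> North
  U (U-turn (180°)) -> South
Final: South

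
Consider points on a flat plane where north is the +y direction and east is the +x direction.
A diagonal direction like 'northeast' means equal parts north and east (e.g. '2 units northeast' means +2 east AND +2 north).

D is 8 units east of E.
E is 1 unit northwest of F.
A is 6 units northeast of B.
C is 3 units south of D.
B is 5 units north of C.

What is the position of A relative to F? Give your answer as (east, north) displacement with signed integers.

Answer: A is at (east=13, north=9) relative to F.

Derivation:
Place F at the origin (east=0, north=0).
  E is 1 unit northwest of F: delta (east=-1, north=+1); E at (east=-1, north=1).
  D is 8 units east of E: delta (east=+8, north=+0); D at (east=7, north=1).
  C is 3 units south of D: delta (east=+0, north=-3); C at (east=7, north=-2).
  B is 5 units north of C: delta (east=+0, north=+5); B at (east=7, north=3).
  A is 6 units northeast of B: delta (east=+6, north=+6); A at (east=13, north=9).
Therefore A relative to F: (east=13, north=9).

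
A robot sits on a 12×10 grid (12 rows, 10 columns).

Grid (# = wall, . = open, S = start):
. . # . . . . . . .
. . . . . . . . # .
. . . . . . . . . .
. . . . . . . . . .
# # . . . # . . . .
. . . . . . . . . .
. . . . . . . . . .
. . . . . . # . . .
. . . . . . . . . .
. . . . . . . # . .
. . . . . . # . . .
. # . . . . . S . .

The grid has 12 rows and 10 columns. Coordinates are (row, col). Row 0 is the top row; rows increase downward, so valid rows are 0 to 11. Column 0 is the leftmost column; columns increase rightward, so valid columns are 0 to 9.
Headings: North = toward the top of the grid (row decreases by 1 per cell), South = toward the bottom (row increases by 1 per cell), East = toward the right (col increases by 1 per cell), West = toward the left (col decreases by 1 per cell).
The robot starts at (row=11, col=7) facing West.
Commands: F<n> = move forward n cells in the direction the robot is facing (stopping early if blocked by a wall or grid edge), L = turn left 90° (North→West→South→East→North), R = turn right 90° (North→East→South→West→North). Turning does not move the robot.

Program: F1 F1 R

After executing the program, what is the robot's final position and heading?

Answer: Final position: (row=11, col=5), facing North

Derivation:
Start: (row=11, col=7), facing West
  F1: move forward 1, now at (row=11, col=6)
  F1: move forward 1, now at (row=11, col=5)
  R: turn right, now facing North
Final: (row=11, col=5), facing North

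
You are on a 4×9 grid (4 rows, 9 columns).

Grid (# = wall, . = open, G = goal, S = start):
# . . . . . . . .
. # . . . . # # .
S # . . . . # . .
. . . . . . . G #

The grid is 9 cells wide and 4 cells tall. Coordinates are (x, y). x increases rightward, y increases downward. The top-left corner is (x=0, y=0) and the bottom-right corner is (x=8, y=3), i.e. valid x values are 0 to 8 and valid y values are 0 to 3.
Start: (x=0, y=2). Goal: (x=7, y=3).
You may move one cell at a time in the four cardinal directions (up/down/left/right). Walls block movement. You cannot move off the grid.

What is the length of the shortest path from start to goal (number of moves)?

Answer: Shortest path length: 8

Derivation:
BFS from (x=0, y=2) until reaching (x=7, y=3):
  Distance 0: (x=0, y=2)
  Distance 1: (x=0, y=1), (x=0, y=3)
  Distance 2: (x=1, y=3)
  Distance 3: (x=2, y=3)
  Distance 4: (x=2, y=2), (x=3, y=3)
  Distance 5: (x=2, y=1), (x=3, y=2), (x=4, y=3)
  Distance 6: (x=2, y=0), (x=3, y=1), (x=4, y=2), (x=5, y=3)
  Distance 7: (x=1, y=0), (x=3, y=0), (x=4, y=1), (x=5, y=2), (x=6, y=3)
  Distance 8: (x=4, y=0), (x=5, y=1), (x=7, y=3)  <- goal reached here
One shortest path (8 moves): (x=0, y=2) -> (x=0, y=3) -> (x=1, y=3) -> (x=2, y=3) -> (x=3, y=3) -> (x=4, y=3) -> (x=5, y=3) -> (x=6, y=3) -> (x=7, y=3)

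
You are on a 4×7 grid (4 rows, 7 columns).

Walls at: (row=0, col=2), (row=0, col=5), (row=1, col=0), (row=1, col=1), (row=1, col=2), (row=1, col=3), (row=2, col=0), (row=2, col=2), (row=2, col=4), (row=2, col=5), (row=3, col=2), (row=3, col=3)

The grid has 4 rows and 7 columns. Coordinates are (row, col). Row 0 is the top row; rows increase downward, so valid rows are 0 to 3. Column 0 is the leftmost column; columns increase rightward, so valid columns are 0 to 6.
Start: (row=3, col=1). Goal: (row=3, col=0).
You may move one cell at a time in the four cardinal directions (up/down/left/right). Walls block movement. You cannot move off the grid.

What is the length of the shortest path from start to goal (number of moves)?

Answer: Shortest path length: 1

Derivation:
BFS from (row=3, col=1) until reaching (row=3, col=0):
  Distance 0: (row=3, col=1)
  Distance 1: (row=2, col=1), (row=3, col=0)  <- goal reached here
One shortest path (1 moves): (row=3, col=1) -> (row=3, col=0)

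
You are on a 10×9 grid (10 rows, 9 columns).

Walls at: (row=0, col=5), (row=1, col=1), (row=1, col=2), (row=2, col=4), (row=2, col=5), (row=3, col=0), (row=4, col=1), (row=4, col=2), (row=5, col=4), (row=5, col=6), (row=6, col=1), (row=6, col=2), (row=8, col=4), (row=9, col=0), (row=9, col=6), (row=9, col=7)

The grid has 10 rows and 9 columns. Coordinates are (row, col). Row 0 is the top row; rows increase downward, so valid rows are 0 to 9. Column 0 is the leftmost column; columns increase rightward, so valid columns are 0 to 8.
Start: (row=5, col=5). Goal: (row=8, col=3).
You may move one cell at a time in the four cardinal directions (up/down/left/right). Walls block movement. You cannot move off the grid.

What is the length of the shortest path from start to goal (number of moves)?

Answer: Shortest path length: 5

Derivation:
BFS from (row=5, col=5) until reaching (row=8, col=3):
  Distance 0: (row=5, col=5)
  Distance 1: (row=4, col=5), (row=6, col=5)
  Distance 2: (row=3, col=5), (row=4, col=4), (row=4, col=6), (row=6, col=4), (row=6, col=6), (row=7, col=5)
  Distance 3: (row=3, col=4), (row=3, col=6), (row=4, col=3), (row=4, col=7), (row=6, col=3), (row=6, col=7), (row=7, col=4), (row=7, col=6), (row=8, col=5)
  Distance 4: (row=2, col=6), (row=3, col=3), (row=3, col=7), (row=4, col=8), (row=5, col=3), (row=5, col=7), (row=6, col=8), (row=7, col=3), (row=7, col=7), (row=8, col=6), (row=9, col=5)
  Distance 5: (row=1, col=6), (row=2, col=3), (row=2, col=7), (row=3, col=2), (row=3, col=8), (row=5, col=2), (row=5, col=8), (row=7, col=2), (row=7, col=8), (row=8, col=3), (row=8, col=7), (row=9, col=4)  <- goal reached here
One shortest path (5 moves): (row=5, col=5) -> (row=6, col=5) -> (row=6, col=4) -> (row=6, col=3) -> (row=7, col=3) -> (row=8, col=3)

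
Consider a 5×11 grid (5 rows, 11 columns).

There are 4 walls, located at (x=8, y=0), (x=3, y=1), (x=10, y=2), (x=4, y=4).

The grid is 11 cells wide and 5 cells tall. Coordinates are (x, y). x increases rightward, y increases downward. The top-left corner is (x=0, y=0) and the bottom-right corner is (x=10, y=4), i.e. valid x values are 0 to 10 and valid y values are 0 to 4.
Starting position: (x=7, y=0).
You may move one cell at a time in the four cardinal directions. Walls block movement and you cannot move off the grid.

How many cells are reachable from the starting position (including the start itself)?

Answer: Reachable cells: 51

Derivation:
BFS flood-fill from (x=7, y=0):
  Distance 0: (x=7, y=0)
  Distance 1: (x=6, y=0), (x=7, y=1)
  Distance 2: (x=5, y=0), (x=6, y=1), (x=8, y=1), (x=7, y=2)
  Distance 3: (x=4, y=0), (x=5, y=1), (x=9, y=1), (x=6, y=2), (x=8, y=2), (x=7, y=3)
  Distance 4: (x=3, y=0), (x=9, y=0), (x=4, y=1), (x=10, y=1), (x=5, y=2), (x=9, y=2), (x=6, y=3), (x=8, y=3), (x=7, y=4)
  Distance 5: (x=2, y=0), (x=10, y=0), (x=4, y=2), (x=5, y=3), (x=9, y=3), (x=6, y=4), (x=8, y=4)
  Distance 6: (x=1, y=0), (x=2, y=1), (x=3, y=2), (x=4, y=3), (x=10, y=3), (x=5, y=4), (x=9, y=4)
  Distance 7: (x=0, y=0), (x=1, y=1), (x=2, y=2), (x=3, y=3), (x=10, y=4)
  Distance 8: (x=0, y=1), (x=1, y=2), (x=2, y=3), (x=3, y=4)
  Distance 9: (x=0, y=2), (x=1, y=3), (x=2, y=4)
  Distance 10: (x=0, y=3), (x=1, y=4)
  Distance 11: (x=0, y=4)
Total reachable: 51 (grid has 51 open cells total)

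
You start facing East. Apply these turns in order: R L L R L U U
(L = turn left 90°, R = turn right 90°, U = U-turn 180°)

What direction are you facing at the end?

Start: East
  R (right (90° clockwise)) -> South
  L (left (90° counter-clockwise)) -> East
  L (left (90° counter-clockwise)) -> North
  R (right (90° clockwise)) -> East
  L (left (90° counter-clockwise)) -> North
  U (U-turn (180°)) -> South
  U (U-turn (180°)) -> North
Final: North

Answer: Final heading: North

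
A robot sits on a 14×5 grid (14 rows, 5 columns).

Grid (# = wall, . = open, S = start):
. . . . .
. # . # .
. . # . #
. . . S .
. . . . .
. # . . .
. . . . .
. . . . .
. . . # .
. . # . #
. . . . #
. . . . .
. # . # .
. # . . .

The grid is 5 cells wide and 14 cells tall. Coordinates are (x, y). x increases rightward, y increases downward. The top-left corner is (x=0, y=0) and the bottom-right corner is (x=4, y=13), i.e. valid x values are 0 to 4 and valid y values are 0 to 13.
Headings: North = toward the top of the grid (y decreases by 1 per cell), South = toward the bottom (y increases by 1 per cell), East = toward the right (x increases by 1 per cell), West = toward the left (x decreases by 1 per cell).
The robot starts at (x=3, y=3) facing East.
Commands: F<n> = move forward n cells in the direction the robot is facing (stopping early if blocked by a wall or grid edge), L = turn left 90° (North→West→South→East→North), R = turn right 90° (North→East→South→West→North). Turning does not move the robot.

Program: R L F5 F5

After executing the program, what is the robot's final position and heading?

Answer: Final position: (x=4, y=3), facing East

Derivation:
Start: (x=3, y=3), facing East
  R: turn right, now facing South
  L: turn left, now facing East
  F5: move forward 1/5 (blocked), now at (x=4, y=3)
  F5: move forward 0/5 (blocked), now at (x=4, y=3)
Final: (x=4, y=3), facing East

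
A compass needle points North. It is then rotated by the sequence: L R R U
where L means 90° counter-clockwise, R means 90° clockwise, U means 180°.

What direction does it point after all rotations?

Start: North
  L (left (90° counter-clockwise)) -> West
  R (right (90° clockwise)) -> North
  R (right (90° clockwise)) -> East
  U (U-turn (180°)) -> West
Final: West

Answer: Final heading: West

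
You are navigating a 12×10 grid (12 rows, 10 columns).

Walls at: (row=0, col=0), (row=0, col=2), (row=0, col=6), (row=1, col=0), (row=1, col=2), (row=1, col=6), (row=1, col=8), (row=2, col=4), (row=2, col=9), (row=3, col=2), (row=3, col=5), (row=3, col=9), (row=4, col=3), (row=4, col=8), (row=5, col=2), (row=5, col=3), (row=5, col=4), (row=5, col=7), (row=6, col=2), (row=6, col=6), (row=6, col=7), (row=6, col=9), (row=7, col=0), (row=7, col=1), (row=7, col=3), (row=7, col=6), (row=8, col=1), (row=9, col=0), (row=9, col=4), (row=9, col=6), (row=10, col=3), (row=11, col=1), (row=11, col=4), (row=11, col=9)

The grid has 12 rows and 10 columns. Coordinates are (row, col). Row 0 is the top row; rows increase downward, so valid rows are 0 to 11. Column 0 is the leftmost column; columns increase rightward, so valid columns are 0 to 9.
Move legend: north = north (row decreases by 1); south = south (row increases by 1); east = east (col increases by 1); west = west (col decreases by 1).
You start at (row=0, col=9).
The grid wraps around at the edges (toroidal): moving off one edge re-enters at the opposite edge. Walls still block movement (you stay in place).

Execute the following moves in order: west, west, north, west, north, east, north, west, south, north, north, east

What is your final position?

Answer: Final position: (row=8, col=8)

Derivation:
Start: (row=0, col=9)
  west (west): (row=0, col=9) -> (row=0, col=8)
  west (west): (row=0, col=8) -> (row=0, col=7)
  north (north): (row=0, col=7) -> (row=11, col=7)
  west (west): (row=11, col=7) -> (row=11, col=6)
  north (north): (row=11, col=6) -> (row=10, col=6)
  east (east): (row=10, col=6) -> (row=10, col=7)
  north (north): (row=10, col=7) -> (row=9, col=7)
  west (west): blocked, stay at (row=9, col=7)
  south (south): (row=9, col=7) -> (row=10, col=7)
  north (north): (row=10, col=7) -> (row=9, col=7)
  north (north): (row=9, col=7) -> (row=8, col=7)
  east (east): (row=8, col=7) -> (row=8, col=8)
Final: (row=8, col=8)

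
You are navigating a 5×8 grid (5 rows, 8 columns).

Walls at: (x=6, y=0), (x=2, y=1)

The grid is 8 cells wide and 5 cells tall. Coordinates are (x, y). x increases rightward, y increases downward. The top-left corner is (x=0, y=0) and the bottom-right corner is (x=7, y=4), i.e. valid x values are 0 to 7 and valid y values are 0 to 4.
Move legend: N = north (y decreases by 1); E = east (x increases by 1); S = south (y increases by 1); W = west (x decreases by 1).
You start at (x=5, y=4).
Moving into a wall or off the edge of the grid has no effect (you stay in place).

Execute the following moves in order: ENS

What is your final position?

Answer: Final position: (x=6, y=4)

Derivation:
Start: (x=5, y=4)
  E (east): (x=5, y=4) -> (x=6, y=4)
  N (north): (x=6, y=4) -> (x=6, y=3)
  S (south): (x=6, y=3) -> (x=6, y=4)
Final: (x=6, y=4)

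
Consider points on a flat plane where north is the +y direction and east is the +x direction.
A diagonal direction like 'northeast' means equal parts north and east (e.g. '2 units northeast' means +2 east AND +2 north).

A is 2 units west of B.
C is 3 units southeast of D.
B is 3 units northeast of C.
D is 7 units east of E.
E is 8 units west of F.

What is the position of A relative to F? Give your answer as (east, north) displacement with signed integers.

Place F at the origin (east=0, north=0).
  E is 8 units west of F: delta (east=-8, north=+0); E at (east=-8, north=0).
  D is 7 units east of E: delta (east=+7, north=+0); D at (east=-1, north=0).
  C is 3 units southeast of D: delta (east=+3, north=-3); C at (east=2, north=-3).
  B is 3 units northeast of C: delta (east=+3, north=+3); B at (east=5, north=0).
  A is 2 units west of B: delta (east=-2, north=+0); A at (east=3, north=0).
Therefore A relative to F: (east=3, north=0).

Answer: A is at (east=3, north=0) relative to F.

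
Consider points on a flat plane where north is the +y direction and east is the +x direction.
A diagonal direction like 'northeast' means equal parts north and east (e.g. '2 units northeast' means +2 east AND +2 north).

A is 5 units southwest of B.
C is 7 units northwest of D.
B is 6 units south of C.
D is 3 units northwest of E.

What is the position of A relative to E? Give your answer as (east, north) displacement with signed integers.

Place E at the origin (east=0, north=0).
  D is 3 units northwest of E: delta (east=-3, north=+3); D at (east=-3, north=3).
  C is 7 units northwest of D: delta (east=-7, north=+7); C at (east=-10, north=10).
  B is 6 units south of C: delta (east=+0, north=-6); B at (east=-10, north=4).
  A is 5 units southwest of B: delta (east=-5, north=-5); A at (east=-15, north=-1).
Therefore A relative to E: (east=-15, north=-1).

Answer: A is at (east=-15, north=-1) relative to E.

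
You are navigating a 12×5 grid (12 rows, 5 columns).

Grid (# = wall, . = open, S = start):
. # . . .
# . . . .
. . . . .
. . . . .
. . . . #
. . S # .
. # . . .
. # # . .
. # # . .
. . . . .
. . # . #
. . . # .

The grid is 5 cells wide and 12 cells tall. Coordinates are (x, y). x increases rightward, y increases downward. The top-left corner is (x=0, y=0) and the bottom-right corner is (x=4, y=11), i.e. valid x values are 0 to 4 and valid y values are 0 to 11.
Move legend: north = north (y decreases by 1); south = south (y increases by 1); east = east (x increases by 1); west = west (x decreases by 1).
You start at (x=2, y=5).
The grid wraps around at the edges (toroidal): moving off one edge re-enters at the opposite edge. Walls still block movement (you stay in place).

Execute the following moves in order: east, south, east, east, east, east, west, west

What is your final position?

Start: (x=2, y=5)
  east (east): blocked, stay at (x=2, y=5)
  south (south): (x=2, y=5) -> (x=2, y=6)
  east (east): (x=2, y=6) -> (x=3, y=6)
  east (east): (x=3, y=6) -> (x=4, y=6)
  east (east): (x=4, y=6) -> (x=0, y=6)
  east (east): blocked, stay at (x=0, y=6)
  west (west): (x=0, y=6) -> (x=4, y=6)
  west (west): (x=4, y=6) -> (x=3, y=6)
Final: (x=3, y=6)

Answer: Final position: (x=3, y=6)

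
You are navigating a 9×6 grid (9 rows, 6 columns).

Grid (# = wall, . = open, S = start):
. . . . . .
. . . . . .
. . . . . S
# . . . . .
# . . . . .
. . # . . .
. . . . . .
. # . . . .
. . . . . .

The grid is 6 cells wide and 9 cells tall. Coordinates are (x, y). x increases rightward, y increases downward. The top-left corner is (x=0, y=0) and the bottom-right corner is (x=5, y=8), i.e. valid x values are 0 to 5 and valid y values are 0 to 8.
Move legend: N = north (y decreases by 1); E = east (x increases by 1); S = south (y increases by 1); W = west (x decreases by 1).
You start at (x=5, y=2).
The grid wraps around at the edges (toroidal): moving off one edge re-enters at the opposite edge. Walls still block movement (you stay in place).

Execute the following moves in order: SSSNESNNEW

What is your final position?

Answer: Final position: (x=4, y=3)

Derivation:
Start: (x=5, y=2)
  S (south): (x=5, y=2) -> (x=5, y=3)
  S (south): (x=5, y=3) -> (x=5, y=4)
  S (south): (x=5, y=4) -> (x=5, y=5)
  N (north): (x=5, y=5) -> (x=5, y=4)
  E (east): blocked, stay at (x=5, y=4)
  S (south): (x=5, y=4) -> (x=5, y=5)
  N (north): (x=5, y=5) -> (x=5, y=4)
  N (north): (x=5, y=4) -> (x=5, y=3)
  E (east): blocked, stay at (x=5, y=3)
  W (west): (x=5, y=3) -> (x=4, y=3)
Final: (x=4, y=3)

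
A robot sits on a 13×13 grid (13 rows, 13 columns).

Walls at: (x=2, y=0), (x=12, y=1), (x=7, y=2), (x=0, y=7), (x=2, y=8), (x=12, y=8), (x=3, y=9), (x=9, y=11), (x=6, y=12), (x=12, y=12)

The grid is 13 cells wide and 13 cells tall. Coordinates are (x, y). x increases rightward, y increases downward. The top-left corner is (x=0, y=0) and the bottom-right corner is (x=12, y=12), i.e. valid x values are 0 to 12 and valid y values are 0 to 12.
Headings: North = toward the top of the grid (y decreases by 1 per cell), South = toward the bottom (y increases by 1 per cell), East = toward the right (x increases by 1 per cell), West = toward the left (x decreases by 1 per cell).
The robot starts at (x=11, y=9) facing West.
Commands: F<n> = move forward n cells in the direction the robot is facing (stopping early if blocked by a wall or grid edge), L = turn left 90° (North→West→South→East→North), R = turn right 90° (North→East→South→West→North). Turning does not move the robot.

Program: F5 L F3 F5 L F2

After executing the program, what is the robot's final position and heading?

Start: (x=11, y=9), facing West
  F5: move forward 5, now at (x=6, y=9)
  L: turn left, now facing South
  F3: move forward 2/3 (blocked), now at (x=6, y=11)
  F5: move forward 0/5 (blocked), now at (x=6, y=11)
  L: turn left, now facing East
  F2: move forward 2, now at (x=8, y=11)
Final: (x=8, y=11), facing East

Answer: Final position: (x=8, y=11), facing East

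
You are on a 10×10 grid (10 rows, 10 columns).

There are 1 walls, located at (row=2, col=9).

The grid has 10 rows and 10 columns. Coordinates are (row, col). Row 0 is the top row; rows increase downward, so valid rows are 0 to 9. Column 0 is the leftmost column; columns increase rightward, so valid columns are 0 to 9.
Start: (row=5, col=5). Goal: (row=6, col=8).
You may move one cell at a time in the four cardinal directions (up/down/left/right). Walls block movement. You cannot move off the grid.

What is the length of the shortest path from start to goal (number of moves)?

Answer: Shortest path length: 4

Derivation:
BFS from (row=5, col=5) until reaching (row=6, col=8):
  Distance 0: (row=5, col=5)
  Distance 1: (row=4, col=5), (row=5, col=4), (row=5, col=6), (row=6, col=5)
  Distance 2: (row=3, col=5), (row=4, col=4), (row=4, col=6), (row=5, col=3), (row=5, col=7), (row=6, col=4), (row=6, col=6), (row=7, col=5)
  Distance 3: (row=2, col=5), (row=3, col=4), (row=3, col=6), (row=4, col=3), (row=4, col=7), (row=5, col=2), (row=5, col=8), (row=6, col=3), (row=6, col=7), (row=7, col=4), (row=7, col=6), (row=8, col=5)
  Distance 4: (row=1, col=5), (row=2, col=4), (row=2, col=6), (row=3, col=3), (row=3, col=7), (row=4, col=2), (row=4, col=8), (row=5, col=1), (row=5, col=9), (row=6, col=2), (row=6, col=8), (row=7, col=3), (row=7, col=7), (row=8, col=4), (row=8, col=6), (row=9, col=5)  <- goal reached here
One shortest path (4 moves): (row=5, col=5) -> (row=5, col=6) -> (row=5, col=7) -> (row=5, col=8) -> (row=6, col=8)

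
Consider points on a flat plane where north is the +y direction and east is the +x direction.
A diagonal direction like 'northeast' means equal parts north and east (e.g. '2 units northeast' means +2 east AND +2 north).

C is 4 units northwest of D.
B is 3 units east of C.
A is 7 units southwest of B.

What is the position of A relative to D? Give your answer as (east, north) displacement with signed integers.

Place D at the origin (east=0, north=0).
  C is 4 units northwest of D: delta (east=-4, north=+4); C at (east=-4, north=4).
  B is 3 units east of C: delta (east=+3, north=+0); B at (east=-1, north=4).
  A is 7 units southwest of B: delta (east=-7, north=-7); A at (east=-8, north=-3).
Therefore A relative to D: (east=-8, north=-3).

Answer: A is at (east=-8, north=-3) relative to D.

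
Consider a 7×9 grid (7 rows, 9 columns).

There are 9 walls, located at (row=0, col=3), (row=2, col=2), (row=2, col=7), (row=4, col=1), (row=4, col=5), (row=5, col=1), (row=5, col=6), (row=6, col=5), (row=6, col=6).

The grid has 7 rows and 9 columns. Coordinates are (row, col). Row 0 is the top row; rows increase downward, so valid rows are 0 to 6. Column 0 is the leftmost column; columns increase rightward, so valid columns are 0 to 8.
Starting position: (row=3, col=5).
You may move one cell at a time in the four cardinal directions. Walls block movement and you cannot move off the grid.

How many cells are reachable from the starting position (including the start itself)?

BFS flood-fill from (row=3, col=5):
  Distance 0: (row=3, col=5)
  Distance 1: (row=2, col=5), (row=3, col=4), (row=3, col=6)
  Distance 2: (row=1, col=5), (row=2, col=4), (row=2, col=6), (row=3, col=3), (row=3, col=7), (row=4, col=4), (row=4, col=6)
  Distance 3: (row=0, col=5), (row=1, col=4), (row=1, col=6), (row=2, col=3), (row=3, col=2), (row=3, col=8), (row=4, col=3), (row=4, col=7), (row=5, col=4)
  Distance 4: (row=0, col=4), (row=0, col=6), (row=1, col=3), (row=1, col=7), (row=2, col=8), (row=3, col=1), (row=4, col=2), (row=4, col=8), (row=5, col=3), (row=5, col=5), (row=5, col=7), (row=6, col=4)
  Distance 5: (row=0, col=7), (row=1, col=2), (row=1, col=8), (row=2, col=1), (row=3, col=0), (row=5, col=2), (row=5, col=8), (row=6, col=3), (row=6, col=7)
  Distance 6: (row=0, col=2), (row=0, col=8), (row=1, col=1), (row=2, col=0), (row=4, col=0), (row=6, col=2), (row=6, col=8)
  Distance 7: (row=0, col=1), (row=1, col=0), (row=5, col=0), (row=6, col=1)
  Distance 8: (row=0, col=0), (row=6, col=0)
Total reachable: 54 (grid has 54 open cells total)

Answer: Reachable cells: 54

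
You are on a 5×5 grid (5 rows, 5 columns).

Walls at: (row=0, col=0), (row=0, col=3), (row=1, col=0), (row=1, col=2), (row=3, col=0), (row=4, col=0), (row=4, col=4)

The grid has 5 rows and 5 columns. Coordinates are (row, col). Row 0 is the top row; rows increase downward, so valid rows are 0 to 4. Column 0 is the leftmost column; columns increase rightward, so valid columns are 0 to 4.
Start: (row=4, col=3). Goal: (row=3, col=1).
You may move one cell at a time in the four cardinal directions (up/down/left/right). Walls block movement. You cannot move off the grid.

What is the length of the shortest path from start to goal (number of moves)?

BFS from (row=4, col=3) until reaching (row=3, col=1):
  Distance 0: (row=4, col=3)
  Distance 1: (row=3, col=3), (row=4, col=2)
  Distance 2: (row=2, col=3), (row=3, col=2), (row=3, col=4), (row=4, col=1)
  Distance 3: (row=1, col=3), (row=2, col=2), (row=2, col=4), (row=3, col=1)  <- goal reached here
One shortest path (3 moves): (row=4, col=3) -> (row=4, col=2) -> (row=4, col=1) -> (row=3, col=1)

Answer: Shortest path length: 3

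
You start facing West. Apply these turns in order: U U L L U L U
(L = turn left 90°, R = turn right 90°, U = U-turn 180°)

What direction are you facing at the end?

Answer: Final heading: North

Derivation:
Start: West
  U (U-turn (180°)) -> East
  U (U-turn (180°)) -> West
  L (left (90° counter-clockwise)) -> South
  L (left (90° counter-clockwise)) -> East
  U (U-turn (180°)) -> West
  L (left (90° counter-clockwise)) -> South
  U (U-turn (180°)) -> North
Final: North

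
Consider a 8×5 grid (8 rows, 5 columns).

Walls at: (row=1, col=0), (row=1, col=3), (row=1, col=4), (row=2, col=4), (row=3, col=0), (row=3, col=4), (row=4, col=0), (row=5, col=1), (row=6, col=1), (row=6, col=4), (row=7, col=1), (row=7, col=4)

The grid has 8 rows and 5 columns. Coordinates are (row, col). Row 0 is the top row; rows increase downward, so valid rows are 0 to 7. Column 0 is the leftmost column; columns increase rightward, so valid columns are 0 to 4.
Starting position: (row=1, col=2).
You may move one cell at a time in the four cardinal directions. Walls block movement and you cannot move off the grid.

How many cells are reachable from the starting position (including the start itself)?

Answer: Reachable cells: 25

Derivation:
BFS flood-fill from (row=1, col=2):
  Distance 0: (row=1, col=2)
  Distance 1: (row=0, col=2), (row=1, col=1), (row=2, col=2)
  Distance 2: (row=0, col=1), (row=0, col=3), (row=2, col=1), (row=2, col=3), (row=3, col=2)
  Distance 3: (row=0, col=0), (row=0, col=4), (row=2, col=0), (row=3, col=1), (row=3, col=3), (row=4, col=2)
  Distance 4: (row=4, col=1), (row=4, col=3), (row=5, col=2)
  Distance 5: (row=4, col=4), (row=5, col=3), (row=6, col=2)
  Distance 6: (row=5, col=4), (row=6, col=3), (row=7, col=2)
  Distance 7: (row=7, col=3)
Total reachable: 25 (grid has 28 open cells total)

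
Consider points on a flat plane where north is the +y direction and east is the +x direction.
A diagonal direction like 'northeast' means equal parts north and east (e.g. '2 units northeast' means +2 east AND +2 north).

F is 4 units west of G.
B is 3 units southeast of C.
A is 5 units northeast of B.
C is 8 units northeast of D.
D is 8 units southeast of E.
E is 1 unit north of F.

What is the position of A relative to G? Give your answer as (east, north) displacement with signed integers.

Place G at the origin (east=0, north=0).
  F is 4 units west of G: delta (east=-4, north=+0); F at (east=-4, north=0).
  E is 1 unit north of F: delta (east=+0, north=+1); E at (east=-4, north=1).
  D is 8 units southeast of E: delta (east=+8, north=-8); D at (east=4, north=-7).
  C is 8 units northeast of D: delta (east=+8, north=+8); C at (east=12, north=1).
  B is 3 units southeast of C: delta (east=+3, north=-3); B at (east=15, north=-2).
  A is 5 units northeast of B: delta (east=+5, north=+5); A at (east=20, north=3).
Therefore A relative to G: (east=20, north=3).

Answer: A is at (east=20, north=3) relative to G.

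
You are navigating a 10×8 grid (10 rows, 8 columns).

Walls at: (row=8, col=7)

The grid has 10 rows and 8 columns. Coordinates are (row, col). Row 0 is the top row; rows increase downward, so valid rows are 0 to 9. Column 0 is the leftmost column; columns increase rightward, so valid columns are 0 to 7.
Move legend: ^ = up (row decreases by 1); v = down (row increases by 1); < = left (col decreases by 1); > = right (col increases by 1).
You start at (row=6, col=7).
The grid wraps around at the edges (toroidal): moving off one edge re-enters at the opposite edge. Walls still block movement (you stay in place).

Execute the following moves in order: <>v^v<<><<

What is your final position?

Answer: Final position: (row=7, col=4)

Derivation:
Start: (row=6, col=7)
  < (left): (row=6, col=7) -> (row=6, col=6)
  > (right): (row=6, col=6) -> (row=6, col=7)
  v (down): (row=6, col=7) -> (row=7, col=7)
  ^ (up): (row=7, col=7) -> (row=6, col=7)
  v (down): (row=6, col=7) -> (row=7, col=7)
  < (left): (row=7, col=7) -> (row=7, col=6)
  < (left): (row=7, col=6) -> (row=7, col=5)
  > (right): (row=7, col=5) -> (row=7, col=6)
  < (left): (row=7, col=6) -> (row=7, col=5)
  < (left): (row=7, col=5) -> (row=7, col=4)
Final: (row=7, col=4)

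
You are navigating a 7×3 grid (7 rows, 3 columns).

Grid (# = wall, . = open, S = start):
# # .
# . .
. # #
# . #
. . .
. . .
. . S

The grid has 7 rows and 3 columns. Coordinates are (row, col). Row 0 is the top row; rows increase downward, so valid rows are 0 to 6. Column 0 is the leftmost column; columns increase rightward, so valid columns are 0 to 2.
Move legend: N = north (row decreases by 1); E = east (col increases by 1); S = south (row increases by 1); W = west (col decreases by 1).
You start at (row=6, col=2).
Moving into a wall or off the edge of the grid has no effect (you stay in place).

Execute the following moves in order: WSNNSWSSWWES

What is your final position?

Answer: Final position: (row=6, col=1)

Derivation:
Start: (row=6, col=2)
  W (west): (row=6, col=2) -> (row=6, col=1)
  S (south): blocked, stay at (row=6, col=1)
  N (north): (row=6, col=1) -> (row=5, col=1)
  N (north): (row=5, col=1) -> (row=4, col=1)
  S (south): (row=4, col=1) -> (row=5, col=1)
  W (west): (row=5, col=1) -> (row=5, col=0)
  S (south): (row=5, col=0) -> (row=6, col=0)
  S (south): blocked, stay at (row=6, col=0)
  W (west): blocked, stay at (row=6, col=0)
  W (west): blocked, stay at (row=6, col=0)
  E (east): (row=6, col=0) -> (row=6, col=1)
  S (south): blocked, stay at (row=6, col=1)
Final: (row=6, col=1)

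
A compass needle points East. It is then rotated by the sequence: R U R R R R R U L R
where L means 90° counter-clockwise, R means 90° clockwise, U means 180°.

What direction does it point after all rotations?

Start: East
  R (right (90° clockwise)) -> South
  U (U-turn (180°)) -> North
  R (right (90° clockwise)) -> East
  R (right (90° clockwise)) -> South
  R (right (90° clockwise)) -> West
  R (right (90° clockwise)) -> North
  R (right (90° clockwise)) -> East
  U (U-turn (180°)) -> West
  L (left (90° counter-clockwise)) -> South
  R (right (90° clockwise)) -> West
Final: West

Answer: Final heading: West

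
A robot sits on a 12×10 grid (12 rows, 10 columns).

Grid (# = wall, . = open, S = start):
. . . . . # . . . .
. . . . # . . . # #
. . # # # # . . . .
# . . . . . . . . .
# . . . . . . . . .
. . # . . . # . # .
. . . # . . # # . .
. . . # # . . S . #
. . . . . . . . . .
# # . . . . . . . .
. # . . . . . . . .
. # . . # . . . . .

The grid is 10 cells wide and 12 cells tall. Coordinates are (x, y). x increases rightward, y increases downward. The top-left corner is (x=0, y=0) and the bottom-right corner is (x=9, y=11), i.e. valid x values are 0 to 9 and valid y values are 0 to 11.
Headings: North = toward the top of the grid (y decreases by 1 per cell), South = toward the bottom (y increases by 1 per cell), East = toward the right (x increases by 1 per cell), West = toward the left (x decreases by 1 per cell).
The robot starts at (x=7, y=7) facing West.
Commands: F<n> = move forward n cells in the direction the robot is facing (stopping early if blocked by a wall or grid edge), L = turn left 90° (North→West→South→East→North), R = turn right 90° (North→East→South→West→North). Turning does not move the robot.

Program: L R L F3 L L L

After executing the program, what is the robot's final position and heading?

Start: (x=7, y=7), facing West
  L: turn left, now facing South
  R: turn right, now facing West
  L: turn left, now facing South
  F3: move forward 3, now at (x=7, y=10)
  L: turn left, now facing East
  L: turn left, now facing North
  L: turn left, now facing West
Final: (x=7, y=10), facing West

Answer: Final position: (x=7, y=10), facing West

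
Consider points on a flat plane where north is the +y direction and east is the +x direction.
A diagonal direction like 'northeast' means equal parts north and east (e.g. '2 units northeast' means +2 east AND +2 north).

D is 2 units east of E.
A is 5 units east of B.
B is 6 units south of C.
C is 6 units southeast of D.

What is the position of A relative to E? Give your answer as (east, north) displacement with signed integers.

Place E at the origin (east=0, north=0).
  D is 2 units east of E: delta (east=+2, north=+0); D at (east=2, north=0).
  C is 6 units southeast of D: delta (east=+6, north=-6); C at (east=8, north=-6).
  B is 6 units south of C: delta (east=+0, north=-6); B at (east=8, north=-12).
  A is 5 units east of B: delta (east=+5, north=+0); A at (east=13, north=-12).
Therefore A relative to E: (east=13, north=-12).

Answer: A is at (east=13, north=-12) relative to E.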